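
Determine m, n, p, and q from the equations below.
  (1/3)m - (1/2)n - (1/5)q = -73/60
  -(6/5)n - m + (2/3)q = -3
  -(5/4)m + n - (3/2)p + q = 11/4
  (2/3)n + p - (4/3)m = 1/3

m = 1, n = 5/2, p = 0, q = 3/2

Row-reduce the augmented matrix:
R1 ← R1 / (1/3).
R2 ← R2 + 1·R1.
R3 ← R3 + 5/4·R1.
R4 ← R4 + 4/3·R1.
R2 ← R2 / (-27/10).
R1 ← R1 + 3/2·R2.
R3 ← R3 + 7/8·R2.
R4 ← R4 + 4/3·R2.
R3 ← R3 / (-3/2).
R4 ← R4 − 1·R3.
R4 ← R4 / (-827/1215).
R1 ← R1 + 86/135·R4.
R2 ← R2 + 2/81·R4.
R3 ← R3 + 37/243·R4.
Reading off the reduced rows gives m = 1, n = 5/2, p = 0, q = 3/2.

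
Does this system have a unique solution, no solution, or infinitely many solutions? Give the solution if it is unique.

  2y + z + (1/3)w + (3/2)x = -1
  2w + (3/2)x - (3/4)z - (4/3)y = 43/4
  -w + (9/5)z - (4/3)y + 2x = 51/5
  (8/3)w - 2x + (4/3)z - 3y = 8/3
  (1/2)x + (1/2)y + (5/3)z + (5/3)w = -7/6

no solution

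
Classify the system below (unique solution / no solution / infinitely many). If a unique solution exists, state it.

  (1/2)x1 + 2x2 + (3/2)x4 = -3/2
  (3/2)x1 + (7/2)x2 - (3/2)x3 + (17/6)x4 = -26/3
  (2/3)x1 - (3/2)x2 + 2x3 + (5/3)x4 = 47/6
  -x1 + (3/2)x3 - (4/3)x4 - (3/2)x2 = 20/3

no solution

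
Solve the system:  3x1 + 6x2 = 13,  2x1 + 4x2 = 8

Row-reduce:
R1 ← R1 / (3).
R2 ← R2 − 2·R1.
Row 2 reduces to 0 = -2/3, a contradiction. The system is inconsistent.

no solution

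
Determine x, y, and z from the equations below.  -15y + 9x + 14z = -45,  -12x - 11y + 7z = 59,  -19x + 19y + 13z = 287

x = -6, y = 5, z = 6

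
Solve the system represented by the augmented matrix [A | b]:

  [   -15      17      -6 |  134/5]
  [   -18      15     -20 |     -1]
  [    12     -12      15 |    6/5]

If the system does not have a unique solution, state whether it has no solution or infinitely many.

x_1 = -1, x_2 = 7/5, x_3 = 2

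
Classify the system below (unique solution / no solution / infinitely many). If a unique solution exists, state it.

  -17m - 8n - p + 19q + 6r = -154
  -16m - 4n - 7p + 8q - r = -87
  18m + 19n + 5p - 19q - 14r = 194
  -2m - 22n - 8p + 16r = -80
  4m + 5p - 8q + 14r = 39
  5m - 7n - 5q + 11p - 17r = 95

m = 1, n = 1, p = 3, q = -6, r = -2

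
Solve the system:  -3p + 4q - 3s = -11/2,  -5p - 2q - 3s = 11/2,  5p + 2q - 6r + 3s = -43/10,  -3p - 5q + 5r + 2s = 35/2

Row-reduce the augmented matrix:
R1 ← R1 / (-3).
R2 ← R2 + 5·R1.
R3 ← R3 − 5·R1.
R4 ← R4 + 3·R1.
R2 ← R2 / (-26/3).
R1 ← R1 + 4/3·R2.
R3 ← R3 − 26/3·R2.
R4 ← R4 + 9·R2.
R3 ← R3 / (-6).
R4 ← R4 − 5·R3.
R4 ← R4 / (38/13).
R1 ← R1 − 9/13·R4.
R2 ← R2 + 3/13·R4.
Reading off the reduced rows gives p = -5/2, q = -1, r = -1/5, s = 3.

p = -5/2, q = -1, r = -1/5, s = 3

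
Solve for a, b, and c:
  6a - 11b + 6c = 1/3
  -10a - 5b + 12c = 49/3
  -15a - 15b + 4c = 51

a = -2, b = -5/3, c = -1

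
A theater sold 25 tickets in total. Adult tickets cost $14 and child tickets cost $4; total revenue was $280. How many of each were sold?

Let a = adult tickets, c = child tickets.
  a + c = 25
  14a + 4c = 280
Row-reduce the augmented matrix:
R2 ← R2 − 14·R1.
R2 ← R2 / (-10).
R1 ← R1 − 1·R2.
Reading off the reduced rows gives a = 18, c = 7.

adult tickets: 18, child tickets: 7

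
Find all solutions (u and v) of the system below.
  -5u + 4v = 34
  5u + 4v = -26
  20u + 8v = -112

u = -6, v = 1

Row-reduce the augmented matrix:
R1 ← R1 / (-5).
R2 ← R2 − 5·R1.
R3 ← R3 − 20·R1.
R2 ← R2 / (8).
R1 ← R1 + 4/5·R2.
R3 ← R3 − 24·R2.
R3 reduces to 0 = 0, so the extra equation is consistent.
Reading off the reduced rows gives u = -6, v = 1.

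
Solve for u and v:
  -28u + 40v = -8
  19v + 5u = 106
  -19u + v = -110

u = 6, v = 4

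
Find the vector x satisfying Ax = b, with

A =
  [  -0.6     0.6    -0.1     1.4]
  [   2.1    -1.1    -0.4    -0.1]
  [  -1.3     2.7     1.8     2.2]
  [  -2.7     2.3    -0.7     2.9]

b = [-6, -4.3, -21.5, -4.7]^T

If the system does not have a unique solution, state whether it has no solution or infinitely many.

x_1 = -4, x_2 = -1, x_3 = -6, x_4 = -6

Row-reduce the augmented matrix:
R1 ← R1 / (-3/5).
R2 ← R2 − 21/10·R1.
R3 ← R3 + 13/10·R1.
R4 ← R4 + 27/10·R1.
R1 ← R1 + 1·R2.
R3 ← R3 − 7/5·R2.
R4 ← R4 + 2/5·R2.
R3 ← R3 / (46/15).
R1 ← R1 + 7/12·R3.
R2 ← R2 + 3/4·R3.
R4 ← R4 + 11/20·R3.
R4 ← R4 / (-26079/9200).
R1 ← R1 − 379/368·R4.
R2 ← R2 − 5433/1840·R4.
R3 ← R3 + 1133/460·R4.
Reading off the reduced rows gives x_1 = -4, x_2 = -1, x_3 = -6, x_4 = -6.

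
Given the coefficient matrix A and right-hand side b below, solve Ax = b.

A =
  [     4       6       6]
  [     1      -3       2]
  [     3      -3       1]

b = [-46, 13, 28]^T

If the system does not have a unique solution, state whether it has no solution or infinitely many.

x_1 = 5, x_2 = -6, x_3 = -5

Row-reduce the augmented matrix:
R1 ← R1 / (4).
R2 ← R2 − 1·R1.
R3 ← R3 − 3·R1.
R2 ← R2 / (-9/2).
R1 ← R1 − 3/2·R2.
R3 ← R3 + 15/2·R2.
R3 ← R3 / (-13/3).
R1 ← R1 − 5/3·R3.
R2 ← R2 + 1/9·R3.
Reading off the reduced rows gives x_1 = 5, x_2 = -6, x_3 = -5.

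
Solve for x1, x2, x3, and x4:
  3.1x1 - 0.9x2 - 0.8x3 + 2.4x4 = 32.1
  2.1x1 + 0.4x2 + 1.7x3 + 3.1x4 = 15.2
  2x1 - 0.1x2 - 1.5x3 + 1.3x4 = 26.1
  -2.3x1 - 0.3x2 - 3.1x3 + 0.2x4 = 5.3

x1 = 6, x2 = 1, x3 = -6, x4 = 4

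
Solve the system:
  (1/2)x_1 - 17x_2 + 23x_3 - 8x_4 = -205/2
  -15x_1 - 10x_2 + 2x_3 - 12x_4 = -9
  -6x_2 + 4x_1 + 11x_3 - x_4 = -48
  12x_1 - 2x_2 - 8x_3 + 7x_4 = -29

Row-reduce:
R1 ← R1 / (1/2).
R2 ← R2 + 15·R1.
R3 ← R3 − 4·R1.
R4 ← R4 − 12·R1.
R2 ← R2 / (-520).
R1 ← R1 + 34·R2.
R3 ← R3 − 130·R2.
R4 ← R4 − 406·R2.
Swap R3 and R4.
R3 ← R3 / (-1281/65).
R1 ← R1 − 49/65·R3.
R2 ← R2 + 173/130·R3.
Row 4 reduces to 0 = 1, a contradiction. The system is inconsistent.

no solution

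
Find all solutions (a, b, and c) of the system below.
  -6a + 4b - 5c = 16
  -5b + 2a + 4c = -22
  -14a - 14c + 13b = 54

infinitely many solutions

Row-reduce:
R1 ← R1 / (-6).
R2 ← R2 − 2·R1.
R3 ← R3 + 14·R1.
R2 ← R2 / (-11/3).
R1 ← R1 + 2/3·R2.
R3 ← R3 − 11/3·R2.
Rank is 2 with 3 unknowns, leaving c free.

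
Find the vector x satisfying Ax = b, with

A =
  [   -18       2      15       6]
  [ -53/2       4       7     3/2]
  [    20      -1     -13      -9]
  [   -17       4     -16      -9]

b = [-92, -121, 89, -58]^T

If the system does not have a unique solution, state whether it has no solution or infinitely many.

Row-reduce:
R1 ← R1 / (-18).
R2 ← R2 + 53/2·R1.
R3 ← R3 − 20·R1.
R4 ← R4 + 17·R1.
R2 ← R2 / (19/18).
R1 ← R1 + 1/9·R2.
R3 ← R3 − 11/9·R2.
R4 ← R4 − 19/9·R2.
R3 ← R3 / (803/38).
R1 ← R1 + 46/19·R3.
R2 ← R2 + 543/38·R3.
Rank is 3 with 4 unknowns, leaving x_4 free.

infinitely many solutions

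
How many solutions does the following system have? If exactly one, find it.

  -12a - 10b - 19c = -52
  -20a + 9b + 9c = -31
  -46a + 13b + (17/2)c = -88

infinitely many solutions

Row-reduce:
R1 ← R1 / (-12).
R2 ← R2 + 20·R1.
R3 ← R3 + 46·R1.
R2 ← R2 / (77/3).
R1 ← R1 − 5/6·R2.
R3 ← R3 − 154/3·R2.
Rank is 2 with 3 unknowns, leaving c free.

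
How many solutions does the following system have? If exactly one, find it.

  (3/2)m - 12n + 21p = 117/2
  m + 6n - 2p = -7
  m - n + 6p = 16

Row-reduce:
R1 ← R1 / (3/2).
R2 ← R2 − 1·R1.
R3 ← R3 − 1·R1.
R2 ← R2 / (14).
R1 ← R1 + 8·R2.
R3 ← R3 − 7·R2.
Rank is 2 with 3 unknowns, leaving p free.

infinitely many solutions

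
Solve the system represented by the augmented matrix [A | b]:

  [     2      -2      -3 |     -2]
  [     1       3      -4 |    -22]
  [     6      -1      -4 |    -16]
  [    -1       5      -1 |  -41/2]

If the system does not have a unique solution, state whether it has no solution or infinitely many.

Row-reduce:
R1 ← R1 / (2).
R2 ← R2 − 1·R1.
R3 ← R3 − 6·R1.
R4 ← R4 + 1·R1.
R2 ← R2 / (4).
R1 ← R1 + 1·R2.
R3 ← R3 − 5·R2.
R4 ← R4 − 4·R2.
R3 ← R3 / (65/8).
R1 ← R1 + 17/8·R3.
R2 ← R2 + 5/8·R3.
Row 4 reduces to 0 = -1/2, a contradiction. The system is inconsistent.

no solution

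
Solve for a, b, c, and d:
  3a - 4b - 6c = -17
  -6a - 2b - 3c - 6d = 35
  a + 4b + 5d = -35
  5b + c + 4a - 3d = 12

a = -1, b = -1, c = 3, d = -6

Row-reduce the augmented matrix:
R1 ← R1 / (3).
R2 ← R2 + 6·R1.
R3 ← R3 − 1·R1.
R4 ← R4 − 4·R1.
R2 ← R2 / (-10).
R1 ← R1 + 4/3·R2.
R3 ← R3 − 16/3·R2.
R4 ← R4 − 31/3·R2.
R3 ← R3 / (-6).
R2 ← R2 − 3/2·R3.
R4 ← R4 + 13/2·R3.
R4 ← R4 / (-223/20).
R1 ← R1 − 4/5·R4.
R2 ← R2 − 21/20·R4.
R3 ← R3 + 3/10·R4.
Reading off the reduced rows gives a = -1, b = -1, c = 3, d = -6.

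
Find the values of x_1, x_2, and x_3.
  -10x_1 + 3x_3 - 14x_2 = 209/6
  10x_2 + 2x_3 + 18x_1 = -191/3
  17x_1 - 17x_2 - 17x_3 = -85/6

Row-reduce the augmented matrix:
R1 ← R1 / (-10).
R2 ← R2 − 18·R1.
R3 ← R3 − 17·R1.
R2 ← R2 / (-76/5).
R1 ← R1 − 7/5·R2.
R3 ← R3 + 204/5·R2.
R3 ← R3 / (-1207/38).
R1 ← R1 − 29/76·R3.
R2 ← R2 + 37/76·R3.
Reading off the reduced rows gives x_1 = -3, x_2 = -2/3, x_3 = -3/2.

x_1 = -3, x_2 = -2/3, x_3 = -3/2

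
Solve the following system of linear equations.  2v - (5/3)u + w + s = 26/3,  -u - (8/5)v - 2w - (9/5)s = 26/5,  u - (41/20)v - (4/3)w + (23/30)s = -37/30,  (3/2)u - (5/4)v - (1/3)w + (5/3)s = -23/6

infinitely many solutions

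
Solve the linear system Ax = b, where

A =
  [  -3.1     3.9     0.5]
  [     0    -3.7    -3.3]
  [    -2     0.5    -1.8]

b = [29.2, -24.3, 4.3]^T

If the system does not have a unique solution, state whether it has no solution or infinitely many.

x_1 = -5, x_2 = 3, x_3 = 4

Row-reduce the augmented matrix:
R1 ← R1 / (-31/10).
R3 ← R3 + 2·R1.
R2 ← R2 / (-37/10).
R1 ← R1 + 39/31·R2.
R3 ← R3 + 125/62·R2.
R3 ← R3 / (-3721/11470).
R1 ← R1 − 1102/1147·R3.
R2 ← R2 − 33/37·R3.
Reading off the reduced rows gives x_1 = -5, x_2 = 3, x_3 = 4.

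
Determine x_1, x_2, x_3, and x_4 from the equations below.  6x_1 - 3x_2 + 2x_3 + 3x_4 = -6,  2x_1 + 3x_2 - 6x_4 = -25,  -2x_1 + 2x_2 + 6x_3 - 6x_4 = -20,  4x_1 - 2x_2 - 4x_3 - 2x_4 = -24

x_1 = -2, x_2 = 3, x_3 = 0, x_4 = 5

Row-reduce the augmented matrix:
R1 ← R1 / (6).
R2 ← R2 − 2·R1.
R3 ← R3 + 2·R1.
R4 ← R4 − 4·R1.
R2 ← R2 / (4).
R1 ← R1 + 1/2·R2.
R3 ← R3 − 1·R2.
R3 ← R3 / (41/6).
R1 ← R1 − 1/4·R3.
R2 ← R2 + 1/6·R3.
R4 ← R4 + 16/3·R3.
R4 ← R4 / (-268/41).
R1 ← R1 + 21/82·R4.
R2 ← R2 + 75/41·R4.
R3 ← R3 + 39/82·R4.
Reading off the reduced rows gives x_1 = -2, x_2 = 3, x_3 = 0, x_4 = 5.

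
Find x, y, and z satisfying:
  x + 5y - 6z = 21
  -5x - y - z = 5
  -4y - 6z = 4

Row-reduce the augmented matrix:
R2 ← R2 + 5·R1.
R2 ← R2 / (24).
R1 ← R1 − 5·R2.
R3 ← R3 + 4·R2.
R3 ← R3 / (-67/6).
R1 ← R1 − 11/24·R3.
R2 ← R2 + 31/24·R3.
Reading off the reduced rows gives x = -1, y = 2, z = -2.

x = -1, y = 2, z = -2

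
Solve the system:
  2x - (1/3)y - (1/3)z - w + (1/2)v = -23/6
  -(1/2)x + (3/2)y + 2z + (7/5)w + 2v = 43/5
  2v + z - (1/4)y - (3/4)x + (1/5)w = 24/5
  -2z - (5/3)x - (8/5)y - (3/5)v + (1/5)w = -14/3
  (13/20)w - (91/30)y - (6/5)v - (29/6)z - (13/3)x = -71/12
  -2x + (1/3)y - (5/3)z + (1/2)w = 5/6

Row-reduce:
R1 ← R1 / (2).
R2 ← R2 + 1/2·R1.
R3 ← R3 + 3/4·R1.
R4 ← R4 + 5/3·R1.
R5 ← R5 + 13/3·R1.
R6 ← R6 + 2·R1.
R2 ← R2 / (17/12).
R1 ← R1 + 1/6·R2.
R3 ← R3 + 3/8·R2.
R4 ← R4 + 169/90·R2.
R5 ← R5 + 169/45·R2.
R3 ← R3 / (47/34).
R1 ← R1 − 1/17·R3.
R2 ← R2 − 23/17·R3.
R4 ← R4 − 67/255·R3.
R5 ← R5 + 121/255·R3.
R6 ← R6 + 2·R3.
R4 ← R4 / (1018/1175).
R1 ← R1 + 87/235·R4.
R2 ← R2 − 161/235·R4.
R3 ← R3 − 22/235·R4.
R5 ← R5 − 7409/4700·R4.
R6 ← R6 + 147/470·R4.
R5 ← R5 / (5335/2036).
R1 ← R1 − 654/509·R5.
R2 ← R2 + 1456/509·R5.
R3 ← R3 − 1793/1018·R5.
R4 ← R4 − 1240/509·R5.
R6 ← R6 − 5335/1018·R5.
Row 6 reduces to 0 = -6, a contradiction. The system is inconsistent.

no solution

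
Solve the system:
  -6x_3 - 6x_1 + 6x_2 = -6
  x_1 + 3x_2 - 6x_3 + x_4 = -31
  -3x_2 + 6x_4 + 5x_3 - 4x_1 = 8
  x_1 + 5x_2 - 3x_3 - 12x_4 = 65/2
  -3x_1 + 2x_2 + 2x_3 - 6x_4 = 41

no solution

Row-reduce:
R1 ← R1 / (-6).
R2 ← R2 − 1·R1.
R3 ← R3 + 4·R1.
R4 ← R4 − 1·R1.
R5 ← R5 + 3·R1.
R2 ← R2 / (4).
R1 ← R1 + 1·R2.
R3 ← R3 + 7·R2.
R4 ← R4 − 6·R2.
R5 ← R5 + 1·R2.
R3 ← R3 / (-13/4).
R1 ← R1 + 3/4·R3.
R2 ← R2 + 7/4·R3.
R4 ← R4 − 13/2·R3.
R5 ← R5 − 13/4·R3.
R4 ← R4 / (2).
R1 ← R1 + 20/13·R4.
R2 ← R2 + 51/13·R4.
R3 ← R3 + 31/13·R4.
R5 ← R5 − 2·R4.
Row 5 reduces to 0 = 1/2, a contradiction. The system is inconsistent.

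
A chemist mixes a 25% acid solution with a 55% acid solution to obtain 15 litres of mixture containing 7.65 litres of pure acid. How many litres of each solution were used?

Let a = litres of solution A, b = litres of solution B.
  a + b = 15
  (1/4)a + (11/20)b = 153/20
From equation 1: a = 15 − b.
Substitute into equation 2 and solve: b = 13.
Then a = 2.

litres of solution A: 2, litres of solution B: 13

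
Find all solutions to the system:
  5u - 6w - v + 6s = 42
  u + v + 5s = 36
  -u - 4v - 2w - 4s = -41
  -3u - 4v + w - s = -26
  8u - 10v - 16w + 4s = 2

u = 3, v = 3, w = 1, s = 6

Row-reduce the augmented matrix:
R1 ← R1 / (5).
R2 ← R2 − 1·R1.
R3 ← R3 + 1·R1.
R4 ← R4 + 3·R1.
R5 ← R5 − 8·R1.
R2 ← R2 / (6/5).
R1 ← R1 + 1/5·R2.
R3 ← R3 + 21/5·R2.
R4 ← R4 + 23/5·R2.
R5 ← R5 + 42/5·R2.
R1 ← R1 + 1·R3.
R2 ← R2 − 1·R3.
R4 ← R4 − 2·R3.
R5 ← R5 − 2·R3.
R4 ← R4 / (-23/6).
R1 ← R1 − 37/3·R4.
R2 ← R2 + 22/3·R4.
R3 ← R3 − 21/2·R4.
R5 reduces to 0 = 0, so the extra equation is consistent.
Reading off the reduced rows gives u = 3, v = 3, w = 1, s = 6.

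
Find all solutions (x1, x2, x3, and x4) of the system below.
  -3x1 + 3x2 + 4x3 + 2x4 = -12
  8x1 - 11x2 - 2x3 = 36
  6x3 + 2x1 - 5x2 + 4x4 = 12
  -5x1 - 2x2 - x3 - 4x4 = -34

infinitely many solutions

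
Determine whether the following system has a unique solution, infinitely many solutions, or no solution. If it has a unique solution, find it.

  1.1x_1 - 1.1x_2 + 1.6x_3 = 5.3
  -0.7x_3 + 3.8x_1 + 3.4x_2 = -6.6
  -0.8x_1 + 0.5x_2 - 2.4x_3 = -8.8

x_1 = -1, x_2 = 0, x_3 = 4

Row-reduce the augmented matrix:
R1 ← R1 / (11/10).
R2 ← R2 − 19/5·R1.
R3 ← R3 + 4/5·R1.
R2 ← R2 / (36/5).
R1 ← R1 + 1·R2.
R3 ← R3 + 3/10·R2.
R3 ← R3 / (-359/240).
R1 ← R1 − 467/792·R3.
R2 ← R2 + 685/792·R3.
Reading off the reduced rows gives x_1 = -1, x_2 = 0, x_3 = 4.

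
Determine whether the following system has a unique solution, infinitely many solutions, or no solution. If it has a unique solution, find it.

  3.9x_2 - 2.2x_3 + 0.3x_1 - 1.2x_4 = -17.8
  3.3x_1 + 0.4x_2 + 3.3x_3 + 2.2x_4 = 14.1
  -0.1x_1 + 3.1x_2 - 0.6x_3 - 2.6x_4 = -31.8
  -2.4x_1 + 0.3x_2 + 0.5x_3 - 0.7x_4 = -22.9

Row-reduce the augmented matrix:
R1 ← R1 / (3/10).
R2 ← R2 − 33/10·R1.
R3 ← R3 + 1/10·R1.
R4 ← R4 + 12/5·R1.
R2 ← R2 / (-85/2).
R1 ← R1 − 13·R2.
R3 ← R3 − 22/5·R2.
R4 ← R4 − 63/2·R2.
R3 ← R3 / (386/255).
R1 ← R1 − 55/51·R3.
R2 ← R2 + 11/17·R3.
R4 ← R4 − 279/85·R3.
R4 ← R4 / (100411/24125).
R1 ← R1 − 16521/9650·R4.
R2 ← R2 + 1859/1930·R4.
R3 ← R3 + 8961/9650·R4.
Reading off the reduced rows gives x_1 = 6, x_2 = -6, x_3 = -5, x_4 = 6.

x_1 = 6, x_2 = -6, x_3 = -5, x_4 = 6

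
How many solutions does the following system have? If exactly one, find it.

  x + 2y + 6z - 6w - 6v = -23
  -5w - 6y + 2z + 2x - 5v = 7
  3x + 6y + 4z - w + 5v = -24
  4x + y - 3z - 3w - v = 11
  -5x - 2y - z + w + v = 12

Row-reduce the augmented matrix:
R2 ← R2 − 2·R1.
R3 ← R3 − 3·R1.
R4 ← R4 − 4·R1.
R5 ← R5 + 5·R1.
R2 ← R2 / (-10).
R1 ← R1 − 2·R2.
R4 ← R4 + 7·R2.
R5 ← R5 − 8·R2.
R3 ← R3 / (-14).
R1 ← R1 − 4·R3.
R2 ← R2 − 1·R3.
R4 ← R4 + 20·R3.
R5 ← R5 − 21·R3.
R4 ← R4 / (-573/70).
R1 ← R1 − 9/35·R4.
R2 ← R2 − 18/35·R4.
R3 ← R3 + 17/14·R4.
R5 ← R5 − 21/10·R4.
R5 ← R5 / (1397/191).
R1 ← R1 − 288/191·R5.
R2 ← R2 − 3/191·R5.
R3 ← R3 − 313/573·R5.
R4 ← R4 − 1033/573·R5.
Reading off the reduced rows gives x = -1, y = -2, z = -4, w = -2, v = 1.

x = -1, y = -2, z = -4, w = -2, v = 1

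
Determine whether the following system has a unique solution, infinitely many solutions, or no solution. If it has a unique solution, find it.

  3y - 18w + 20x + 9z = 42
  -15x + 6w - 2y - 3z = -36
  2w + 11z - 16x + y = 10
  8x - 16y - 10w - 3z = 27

x = 3, y = -3, z = 5, w = 3

Row-reduce the augmented matrix:
R1 ← R1 / (20).
R2 ← R2 + 15·R1.
R3 ← R3 + 16·R1.
R4 ← R4 − 8·R1.
R2 ← R2 / (1/4).
R1 ← R1 − 3/20·R2.
R3 ← R3 − 17/5·R2.
R4 ← R4 + 86/5·R2.
R3 ← R3 / (-164/5).
R1 ← R1 + 9/5·R3.
R2 ← R2 − 15·R3.
R4 ← R4 − 1257/5·R3.
R4 ← R4 / (6886/41).
R1 ← R1 + 54/41·R4.
R2 ← R2 − 450/41·R4.
R3 ← R3 + 112/41·R4.
Reading off the reduced rows gives x = 3, y = -3, z = 5, w = 3.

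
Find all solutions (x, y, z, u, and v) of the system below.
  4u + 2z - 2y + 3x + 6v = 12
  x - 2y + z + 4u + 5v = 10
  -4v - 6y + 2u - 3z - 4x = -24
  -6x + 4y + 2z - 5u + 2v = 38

infinitely many solutions

Row-reduce:
R1 ← R1 / (3).
R2 ← R2 − 1·R1.
R3 ← R3 + 4·R1.
R4 ← R4 + 6·R1.
R2 ← R2 / (-4/3).
R1 ← R1 + 2/3·R2.
R3 ← R3 + 26/3·R2.
R3 ← R3 / (-5/2).
R1 ← R1 − 1/2·R3.
R2 ← R2 + 1/4·R3.
R4 ← R4 − 6·R3.
R4 ← R4 / (-21).
R1 ← R1 + 2·R4.
R2 ← R2 + 1·R4.
R3 ← R3 − 4·R4.
Rank is 4 with 5 unknowns, leaving v free.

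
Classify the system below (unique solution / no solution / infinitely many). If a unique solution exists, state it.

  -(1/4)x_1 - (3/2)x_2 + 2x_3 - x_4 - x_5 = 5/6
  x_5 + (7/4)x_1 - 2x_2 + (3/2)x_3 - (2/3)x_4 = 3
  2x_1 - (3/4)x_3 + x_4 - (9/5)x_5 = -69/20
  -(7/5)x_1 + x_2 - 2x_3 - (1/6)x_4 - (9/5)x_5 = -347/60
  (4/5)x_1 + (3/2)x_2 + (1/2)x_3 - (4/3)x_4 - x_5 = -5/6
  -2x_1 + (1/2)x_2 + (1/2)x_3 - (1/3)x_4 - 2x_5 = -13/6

x_1 = 0, x_2 = 1/3, x_3 = 5/3, x_4 = 1/2, x_5 = 3/2

Row-reduce the augmented matrix:
R1 ← R1 / (-1/4).
R2 ← R2 − 7/4·R1.
R3 ← R3 − 2·R1.
R4 ← R4 + 7/5·R1.
R5 ← R5 − 4/5·R1.
R6 ← R6 + 2·R1.
R2 ← R2 / (-25/2).
R1 ← R1 − 6·R2.
R3 ← R3 + 12·R2.
R4 ← R4 − 47/5·R2.
R5 ← R5 + 33/10·R2.
R6 ← R6 − 25/2·R2.
R3 ← R3 / (37/100).
R1 ← R1 + 14/25·R3.
R2 ← R2 + 31/25·R3.
R4 ← R4 + 193/125·R3.
R5 ← R5 − 351/125·R3.
R4 ← R4 / (433/370).
R1 ← R1 − 32/37·R4.
R2 ← R2 − 202/111·R4.
R3 ← R3 − 36/37·R4.
R5 ← R5 + 2909/555·R4.
R5 ← R5 / (-328987/6495).
R1 ← R1 − 3460/433·R5.
R2 ← R2 − 92644/6495·R5.
R3 ← R3 − 7988/2165·R5.
R4 ← R4 + 32506/2165·R5.
R6 reduces to 0 = 0, so the extra equation is consistent.
Reading off the reduced rows gives x_1 = 0, x_2 = 1/3, x_3 = 5/3, x_4 = 1/2, x_5 = 3/2.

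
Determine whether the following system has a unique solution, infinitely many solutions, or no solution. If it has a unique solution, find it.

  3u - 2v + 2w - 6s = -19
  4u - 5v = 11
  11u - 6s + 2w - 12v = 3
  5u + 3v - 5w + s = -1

infinitely many solutions

Row-reduce:
R1 ← R1 / (3).
R2 ← R2 − 4·R1.
R3 ← R3 − 11·R1.
R4 ← R4 − 5·R1.
R2 ← R2 / (-7/3).
R1 ← R1 + 2/3·R2.
R3 ← R3 + 14/3·R2.
R4 ← R4 − 19/3·R2.
Swap R3 and R4.
R3 ← R3 / (-109/7).
R1 ← R1 − 10/7·R3.
R2 ← R2 − 8/7·R3.
Rank is 3 with 4 unknowns, leaving s free.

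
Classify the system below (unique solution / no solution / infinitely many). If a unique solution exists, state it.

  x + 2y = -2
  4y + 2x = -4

Row-reduce:
R2 ← R2 − 2·R1.
Rank is 1 with 2 unknowns, leaving y free.

infinitely many solutions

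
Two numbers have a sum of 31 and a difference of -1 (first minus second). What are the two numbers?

Let x = first number, y = second number.
  x + y = 31
  x - y = -1
From equation 1: x = 31 − y.
Substitute into equation 2 and solve: y = 16.
Then x = 15.

first number: 15, second number: 16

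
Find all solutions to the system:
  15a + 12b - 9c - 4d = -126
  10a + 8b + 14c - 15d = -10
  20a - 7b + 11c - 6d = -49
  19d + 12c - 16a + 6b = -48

a = -6, b = -5, c = 0, d = -6

Row-reduce the augmented matrix:
R1 ← R1 / (15).
R2 ← R2 − 10·R1.
R3 ← R3 − 20·R1.
R4 ← R4 + 16·R1.
Swap R2 and R3.
R2 ← R2 / (-23).
R1 ← R1 − 4/5·R2.
R4 ← R4 − 94/5·R2.
R3 ← R3 / (20).
R1 ← R1 − 1/5·R3.
R2 ← R2 + 1·R3.
R4 ← R4 − 106/5·R3.
R4 ← R4 / (31351/1150).
R1 ← R1 + 383/2300·R4.
R2 ← R2 + 811/1380·R4.
R3 ← R3 + 37/60·R4.
Reading off the reduced rows gives a = -6, b = -5, c = 0, d = -6.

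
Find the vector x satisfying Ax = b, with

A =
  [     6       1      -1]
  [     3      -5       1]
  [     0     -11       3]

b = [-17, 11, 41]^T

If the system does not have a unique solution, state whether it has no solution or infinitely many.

no solution

Row-reduce:
R1 ← R1 / (6).
R2 ← R2 − 3·R1.
R2 ← R2 / (-11/2).
R1 ← R1 − 1/6·R2.
R3 ← R3 + 11·R2.
Row 3 reduces to 0 = 2, a contradiction. The system is inconsistent.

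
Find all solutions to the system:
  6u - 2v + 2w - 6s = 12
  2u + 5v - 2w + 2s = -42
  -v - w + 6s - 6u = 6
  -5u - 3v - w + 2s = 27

Row-reduce the augmented matrix:
R1 ← R1 / (6).
R2 ← R2 − 2·R1.
R3 ← R3 + 6·R1.
R4 ← R4 + 5·R1.
R2 ← R2 / (17/3).
R1 ← R1 + 1/3·R2.
R3 ← R3 + 3·R2.
R4 ← R4 + 14/3·R2.
R3 ← R3 / (-7/17).
R1 ← R1 − 3/17·R3.
R2 ← R2 + 8/17·R3.
R4 ← R4 + 26/17·R3.
R4 ← R4 / (-53/7).
R1 ← R1 − 1/7·R4.
R2 ← R2 + 12/7·R4.
R3 ← R3 + 36/7·R4.
Reading off the reduced rows gives u = -3, v = -6, w = 0, s = -3.

u = -3, v = -6, w = 0, s = -3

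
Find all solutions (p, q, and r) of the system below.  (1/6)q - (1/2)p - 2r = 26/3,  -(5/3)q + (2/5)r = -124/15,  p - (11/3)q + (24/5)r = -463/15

Row-reduce:
R1 ← R1 / (-1/2).
R3 ← R3 − 1·R1.
R2 ← R2 / (-5/3).
R1 ← R1 + 1/3·R2.
R3 ← R3 + 10/3·R2.
Row 3 reduces to 0 = 3, a contradiction. The system is inconsistent.

no solution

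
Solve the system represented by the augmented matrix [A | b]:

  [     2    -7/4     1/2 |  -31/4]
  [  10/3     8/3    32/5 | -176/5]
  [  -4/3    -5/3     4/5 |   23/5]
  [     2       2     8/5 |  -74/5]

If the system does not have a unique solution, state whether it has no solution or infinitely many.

Row-reduce the augmented matrix:
R1 ← R1 / (2).
R2 ← R2 − 10/3·R1.
R3 ← R3 + 4/3·R1.
R4 ← R4 − 2·R1.
R2 ← R2 / (67/12).
R1 ← R1 + 7/8·R2.
R3 ← R3 + 17/6·R2.
R4 ← R4 − 15/4·R2.
R3 ← R3 / (1326/335).
R1 ← R1 − 376/335·R3.
R2 ← R2 − 334/335·R3.
R4 ← R4 + 884/335·R3.
R4 reduces to 0 = 0, so the extra equation is consistent.
Reading off the reduced rows gives x_1 = -4, x_2 = -1, x_3 = -3.

x_1 = -4, x_2 = -1, x_3 = -3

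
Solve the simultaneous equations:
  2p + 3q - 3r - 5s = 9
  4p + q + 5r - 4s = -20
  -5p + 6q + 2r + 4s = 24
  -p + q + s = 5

p = -4, q = 2, r = -2, s = -1

Row-reduce the augmented matrix:
R1 ← R1 / (2).
R2 ← R2 − 4·R1.
R3 ← R3 + 5·R1.
R4 ← R4 + 1·R1.
R2 ← R2 / (-5).
R1 ← R1 − 3/2·R2.
R3 ← R3 − 27/2·R2.
R4 ← R4 − 5/2·R2.
R3 ← R3 / (121/5).
R1 ← R1 − 9/5·R3.
R2 ← R2 + 11/5·R3.
R4 ← R4 − 4·R3.
R4 ← R4 / (5/22).
R1 ← R1 + 14/11·R4.
R2 ← R2 + 1/2·R4.
R3 ← R3 − 7/22·R4.
Reading off the reduced rows gives p = -4, q = 2, r = -2, s = -1.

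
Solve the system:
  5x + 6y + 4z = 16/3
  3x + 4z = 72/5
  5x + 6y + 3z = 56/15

Row-reduce the augmented matrix:
R1 ← R1 / (5).
R2 ← R2 − 3·R1.
R3 ← R3 − 5·R1.
R2 ← R2 / (-18/5).
R1 ← R1 − 6/5·R2.
R3 ← R3 / (-1).
R1 ← R1 − 4/3·R3.
R2 ← R2 + 4/9·R3.
Reading off the reduced rows gives x = 8/3, y = -12/5, z = 8/5.

x = 8/3, y = -12/5, z = 8/5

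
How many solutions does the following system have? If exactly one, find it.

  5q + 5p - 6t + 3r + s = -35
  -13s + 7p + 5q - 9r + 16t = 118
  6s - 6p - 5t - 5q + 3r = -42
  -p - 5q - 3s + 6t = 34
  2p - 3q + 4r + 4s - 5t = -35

no solution

Row-reduce:
R1 ← R1 / (5).
R2 ← R2 − 7·R1.
R3 ← R3 + 6·R1.
R4 ← R4 + 1·R1.
R5 ← R5 − 2·R1.
R2 ← R2 / (-2).
R1 ← R1 − 1·R2.
R3 ← R3 − 1·R2.
R4 ← R4 + 4·R2.
R5 ← R5 + 5·R2.
Swap R3 and R4.
R3 ← R3 / (27).
R1 ← R1 + 6·R3.
R2 ← R2 − 33/5·R3.
R5 ← R5 − 179/5·R3.
Swap R4 and R5.
R4 ← R4 / (692/135).
R1 ← R1 + 11/9·R4.
R2 ← R2 − 38/45·R4.
R3 ← R3 − 26/27·R4.
Row 5 reduces to 0 = -1/2, a contradiction. The system is inconsistent.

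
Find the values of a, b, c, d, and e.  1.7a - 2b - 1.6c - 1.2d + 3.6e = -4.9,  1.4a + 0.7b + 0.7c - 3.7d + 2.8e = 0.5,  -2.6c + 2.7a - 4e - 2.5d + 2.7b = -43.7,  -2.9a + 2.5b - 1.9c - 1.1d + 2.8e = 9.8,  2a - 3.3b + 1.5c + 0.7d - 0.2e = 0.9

Row-reduce the augmented matrix:
R1 ← R1 / (17/10).
R2 ← R2 − 7/5·R1.
R3 ← R3 − 27/10·R1.
R4 ← R4 + 29/10·R1.
R5 ← R5 − 2·R1.
R2 ← R2 / (399/170).
R1 ← R1 + 20/17·R2.
R3 ← R3 − 999/170·R2.
R4 ← R4 + 31/34·R2.
R5 ← R5 + 161/170·R2.
R3 ← R3 / (-971/190).
R1 ← R1 − 4/57·R3.
R2 ← R2 − 49/57·R3.
R4 ← R4 + 1096/285·R3.
R5 ← R5 − 1196/285·R3.
R4 ← R4 / (-180716/20391).
R1 ← R1 + 5768/2913·R4.
R2 ← R2 + 2309/20391·R4.
R3 ← R3 + 8240/6797·R4.
R5 ← R5 − 124486/20391·R4.
R5 ← R5 / (-272046/225895).
R1 ← R1 + 370576/225895·R5.
R2 ← R2 + 830533/451790·R5.
R3 ← R3 + 15872/45179·R5.
R4 ← R4 + 809487/451790·R5.
Reading off the reduced rows gives a = -5, b = -1, c = 5, d = 1, e = 3.

a = -5, b = -1, c = 5, d = 1, e = 3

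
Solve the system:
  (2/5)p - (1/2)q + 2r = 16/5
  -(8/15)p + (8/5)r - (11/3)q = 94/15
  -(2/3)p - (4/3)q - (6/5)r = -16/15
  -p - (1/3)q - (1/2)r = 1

no solution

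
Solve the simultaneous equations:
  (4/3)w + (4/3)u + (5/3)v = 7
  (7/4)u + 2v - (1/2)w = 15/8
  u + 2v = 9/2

u = -3/2, v = 3, w = 3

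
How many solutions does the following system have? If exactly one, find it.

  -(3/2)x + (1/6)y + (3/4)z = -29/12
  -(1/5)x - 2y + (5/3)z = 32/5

infinitely many solutions

Row-reduce:
R1 ← R1 / (-3/2).
R2 ← R2 + 1/5·R1.
R2 ← R2 / (-91/45).
R1 ← R1 + 1/9·R2.
Rank is 2 with 3 unknowns, leaving z free.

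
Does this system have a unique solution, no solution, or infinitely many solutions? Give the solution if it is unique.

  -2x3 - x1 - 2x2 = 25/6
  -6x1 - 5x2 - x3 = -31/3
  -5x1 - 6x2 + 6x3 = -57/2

x1 = 5/2, x2 = -1/3, x3 = -3

Row-reduce the augmented matrix:
R1 ← R1 / (-1).
R2 ← R2 + 6·R1.
R3 ← R3 + 5·R1.
R2 ← R2 / (7).
R1 ← R1 − 2·R2.
R3 ← R3 − 4·R2.
R3 ← R3 / (68/7).
R1 ← R1 + 8/7·R3.
R2 ← R2 − 11/7·R3.
Reading off the reduced rows gives x1 = 5/2, x2 = -1/3, x3 = -3.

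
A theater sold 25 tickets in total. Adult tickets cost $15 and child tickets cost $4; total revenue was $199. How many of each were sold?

adult tickets: 9, child tickets: 16

Let a = adult tickets, c = child tickets.
  a + c = 25
  4c + 15a = 199
From equation 1: a = 25 − c.
Substitute into equation 2 and solve: c = 16.
Then a = 9.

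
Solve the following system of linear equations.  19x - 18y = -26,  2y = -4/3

x = -2, y = -2/3

Row-reduce the augmented matrix:
R1 ← R1 / (19).
R2 ← R2 / (2).
R1 ← R1 + 18/19·R2.
Reading off the reduced rows gives x = -2, y = -2/3.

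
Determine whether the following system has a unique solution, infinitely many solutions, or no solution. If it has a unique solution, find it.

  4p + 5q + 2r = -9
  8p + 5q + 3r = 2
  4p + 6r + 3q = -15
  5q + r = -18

no solution

Row-reduce:
R1 ← R1 / (4).
R2 ← R2 − 8·R1.
R3 ← R3 − 4·R1.
R2 ← R2 / (-5).
R1 ← R1 − 5/4·R2.
R3 ← R3 + 2·R2.
R4 ← R4 − 5·R2.
R3 ← R3 / (22/5).
R1 ← R1 − 1/4·R3.
R2 ← R2 − 1/5·R3.
Row 4 reduces to 0 = 2, a contradiction. The system is inconsistent.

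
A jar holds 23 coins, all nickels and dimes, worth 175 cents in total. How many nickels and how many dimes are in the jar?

nickels: 11, dimes: 12

Let n = nickels, d = dimes.
  n + d = 23
  5n + 10d = 175
Row-reduce the augmented matrix:
R2 ← R2 − 5·R1.
R2 ← R2 / (5).
R1 ← R1 − 1·R2.
Reading off the reduced rows gives n = 11, d = 12.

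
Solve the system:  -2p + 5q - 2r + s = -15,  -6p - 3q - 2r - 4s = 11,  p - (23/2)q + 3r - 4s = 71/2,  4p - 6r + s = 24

infinitely many solutions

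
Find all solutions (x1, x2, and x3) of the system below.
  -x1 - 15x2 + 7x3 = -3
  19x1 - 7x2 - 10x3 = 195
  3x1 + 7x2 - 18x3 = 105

x1 = 6, x2 = -3, x3 = -6

Row-reduce the augmented matrix:
R1 ← R1 / (-1).
R2 ← R2 − 19·R1.
R3 ← R3 − 3·R1.
R2 ← R2 / (-292).
R1 ← R1 − 15·R2.
R3 ← R3 + 38·R2.
R3 ← R3 / (-1899/146).
R1 ← R1 + 199/292·R3.
R2 ← R2 + 123/292·R3.
Reading off the reduced rows gives x1 = 6, x2 = -3, x3 = -6.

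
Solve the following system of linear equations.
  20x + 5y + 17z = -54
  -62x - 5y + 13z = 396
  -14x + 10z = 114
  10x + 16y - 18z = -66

Row-reduce the augmented matrix:
R1 ← R1 / (20).
R2 ← R2 + 62·R1.
R3 ← R3 + 14·R1.
R4 ← R4 − 10·R1.
R2 ← R2 / (21/2).
R1 ← R1 − 1/4·R2.
R3 ← R3 − 7/2·R2.
R4 ← R4 − 27/2·R2.
Swap R3 and R4.
R3 ← R3 / (-3884/35).
R1 ← R1 + 5/7·R3.
R2 ← R2 − 219/35·R3.
R4 reduces to 0 = 0, so the extra equation is consistent.
Reading off the reduced rows gives x = -6, y = 3, z = 3.

x = -6, y = 3, z = 3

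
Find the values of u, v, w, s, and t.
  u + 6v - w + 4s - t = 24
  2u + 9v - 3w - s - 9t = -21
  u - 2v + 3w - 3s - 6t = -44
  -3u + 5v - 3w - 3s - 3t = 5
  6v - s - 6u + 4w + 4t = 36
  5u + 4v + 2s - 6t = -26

Row-reduce the augmented matrix:
R2 ← R2 − 2·R1.
R3 ← R3 − 1·R1.
R4 ← R4 + 3·R1.
R5 ← R5 + 6·R1.
R6 ← R6 − 5·R1.
R2 ← R2 / (-3).
R1 ← R1 − 6·R2.
R3 ← R3 + 8·R2.
R4 ← R4 − 23·R2.
R5 ← R5 − 42·R2.
R6 ← R6 + 26·R2.
R3 ← R3 / (20/3).
R1 ← R1 + 3·R3.
R2 ← R2 − 1/3·R3.
R4 ← R4 + 41/3·R3.
R5 ← R5 + 16·R3.
R6 ← R6 − 41/3·R3.
R4 ← R4 / (-503/20).
R1 ← R1 + 127/20·R4.
R2 ← R2 − 43/20·R4.
R3 ← R3 − 51/20·R4.
R5 ← R5 + 311/5·R4.
R6 ← R6 − 503/20·R4.
R5 ← R5 / (5571/503).
R1 ← R1 + 432/503·R5.
R2 ← R2 + 531/503·R5.
R3 ← R3 + 583/503·R5.
R4 ← R4 − 633/503·R5.
R6 reduces to 0 = 0, so the extra equation is consistent.
Reading off the reduced rows gives u = -6, v = 1, w = -2, s = 6, t = 2.

u = -6, v = 1, w = -2, s = 6, t = 2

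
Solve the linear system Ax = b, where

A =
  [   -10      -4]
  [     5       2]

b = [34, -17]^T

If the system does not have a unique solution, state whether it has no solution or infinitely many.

Row-reduce:
R1 ← R1 / (-10).
R2 ← R2 − 5·R1.
Rank is 1 with 2 unknowns, leaving x_2 free.

infinitely many solutions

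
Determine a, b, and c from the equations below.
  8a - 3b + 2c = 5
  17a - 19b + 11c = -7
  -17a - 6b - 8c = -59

a = 1, b = 3, c = 3

Row-reduce the augmented matrix:
R1 ← R1 / (8).
R2 ← R2 − 17·R1.
R3 ← R3 + 17·R1.
R2 ← R2 / (-101/8).
R1 ← R1 + 3/8·R2.
R3 ← R3 + 99/8·R2.
R3 ← R3 / (-1047/101).
R1 ← R1 − 5/101·R3.
R2 ← R2 + 54/101·R3.
Reading off the reduced rows gives a = 1, b = 3, c = 3.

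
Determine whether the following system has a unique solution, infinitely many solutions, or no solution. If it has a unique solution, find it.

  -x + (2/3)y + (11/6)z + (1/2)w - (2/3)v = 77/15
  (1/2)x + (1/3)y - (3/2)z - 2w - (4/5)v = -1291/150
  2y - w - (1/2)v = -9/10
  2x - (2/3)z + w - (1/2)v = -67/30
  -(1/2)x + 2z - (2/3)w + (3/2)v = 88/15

Row-reduce the augmented matrix:
R1 ← R1 / (-1).
R2 ← R2 − 1/2·R1.
R4 ← R4 − 2·R1.
R5 ← R5 + 1/2·R1.
R2 ← R2 / (2/3).
R1 ← R1 + 2/3·R2.
R3 ← R3 − 2·R2.
R4 ← R4 − 4/3·R2.
R5 ← R5 + 1/3·R2.
R3 ← R3 / (7/4).
R1 ← R1 + 29/12·R3.
R2 ← R2 + 7/8·R3.
R4 ← R4 − 25/6·R3.
R5 ← R5 − 19/24·R3.
R4 ← R4 / (-97/21).
R1 ← R1 − 76/21·R4.
R2 ← R2 + 1/2·R4.
R3 ← R3 − 17/7·R4.
R5 ← R5 + 26/7·R4.
R5 ← R5 / (30023/5820).
R1 ← R1 + 4459/2910·R5.
R2 ← R2 − 437/970·R5.
R3 ← R3 + 1693/970·R5.
R4 ← R4 − 1359/970·R5.
Reading off the reduced rows gives x = -1, y = 1, z = 2, w = 2, v = 9/5.

x = -1, y = 1, z = 2, w = 2, v = 9/5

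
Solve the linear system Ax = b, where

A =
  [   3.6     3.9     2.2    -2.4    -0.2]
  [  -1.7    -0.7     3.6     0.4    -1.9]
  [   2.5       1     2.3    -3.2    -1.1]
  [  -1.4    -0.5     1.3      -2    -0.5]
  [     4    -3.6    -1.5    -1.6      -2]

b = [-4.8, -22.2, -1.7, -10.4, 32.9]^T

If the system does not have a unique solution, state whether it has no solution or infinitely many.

x_1 = 5, x_2 = -4, x_3 = -3, x_4 = 0, x_5 = 3

Row-reduce the augmented matrix:
R1 ← R1 / (18/5).
R2 ← R2 + 17/10·R1.
R3 ← R3 − 5/2·R1.
R4 ← R4 + 7/5·R1.
R5 ← R5 − 4·R1.
R2 ← R2 / (137/120).
R1 ← R1 − 13/12·R2.
R3 ← R3 + 41/24·R2.
R4 ← R4 − 61/60·R2.
R5 ← R5 + 119/15·R2.
R3 ← R3 / (31703/4110).
R1 ← R1 + 1558/411·R3.
R2 ← R2 − 1670/411·R3.
R4 ← R4 + 8119/4110·R3.
R5 ← R5 − 23255/822·R3.
R4 ← R4 / (-468252/158515).
R1 ← R1 + 40060/31703·R4.
R2 ← R2 − 23568/31703·R4.
R3 ← R3 + 10812/31703·R4.
R5 ← R5 − 178142/31703·R4.
R5 ← R5 / (-1894003/2341260).
R1 ← R1 + 42691/234126·R5.
R2 ← R2 − 14776/39021·R5.
R3 ← R3 + 41611/78042·R5.
R4 ← R4 + 59561/936504·R5.
Reading off the reduced rows gives x_1 = 5, x_2 = -4, x_3 = -3, x_4 = 0, x_5 = 3.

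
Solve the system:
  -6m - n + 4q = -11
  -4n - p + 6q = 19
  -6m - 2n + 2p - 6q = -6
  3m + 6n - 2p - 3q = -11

m = 2, n = -5, p = -5, q = -1

Row-reduce the augmented matrix:
R1 ← R1 / (-6).
R3 ← R3 + 6·R1.
R4 ← R4 − 3·R1.
R2 ← R2 / (-4).
R1 ← R1 − 1/6·R2.
R3 ← R3 + 1·R2.
R4 ← R4 − 11/2·R2.
R3 ← R3 / (9/4).
R1 ← R1 + 1/24·R3.
R2 ← R2 − 1/4·R3.
R4 ← R4 + 27/8·R3.
R4 ← R4 / (-10).
R1 ← R1 + 17/27·R4.
R2 ← R2 + 2/9·R4.
R3 ← R3 + 46/9·R4.
Reading off the reduced rows gives m = 2, n = -5, p = -5, q = -1.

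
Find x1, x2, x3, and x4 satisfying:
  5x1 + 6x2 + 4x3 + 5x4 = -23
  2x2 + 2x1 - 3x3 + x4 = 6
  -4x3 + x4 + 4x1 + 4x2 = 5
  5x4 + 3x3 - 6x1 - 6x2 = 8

x1 = 4, x2 = -6, x3 = -3, x4 = 1

Row-reduce the augmented matrix:
R1 ← R1 / (5).
R2 ← R2 − 2·R1.
R3 ← R3 − 4·R1.
R4 ← R4 + 6·R1.
R2 ← R2 / (-2/5).
R1 ← R1 − 6/5·R2.
R3 ← R3 + 4/5·R2.
R4 ← R4 − 6/5·R2.
R3 ← R3 / (2).
R1 ← R1 + 13·R3.
R2 ← R2 − 23/2·R3.
R4 ← R4 + 6·R3.
R4 ← R4 / (5).
R1 ← R1 + 17/2·R4.
R2 ← R2 − 33/4·R4.
R3 ← R3 + 1/2·R4.
Reading off the reduced rows gives x1 = 4, x2 = -6, x3 = -3, x4 = 1.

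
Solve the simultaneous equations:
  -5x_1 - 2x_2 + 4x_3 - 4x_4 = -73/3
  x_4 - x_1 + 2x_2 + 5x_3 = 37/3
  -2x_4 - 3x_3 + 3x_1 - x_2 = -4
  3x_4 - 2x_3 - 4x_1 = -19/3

Row-reduce the augmented matrix:
R1 ← R1 / (-5).
R2 ← R2 + 1·R1.
R3 ← R3 − 3·R1.
R4 ← R4 + 4·R1.
R2 ← R2 / (12/5).
R1 ← R1 − 2/5·R2.
R3 ← R3 + 11/5·R2.
R4 ← R4 − 8/5·R2.
R3 ← R3 / (13/4).
R1 ← R1 + 3/2·R3.
R2 ← R2 − 7/4·R3.
R4 ← R4 + 8·R3.
R4 ← R4 / (-23/13).
R1 ← R1 + 10/13·R4.
R2 ← R2 − 29/13·R4.
R3 ← R3 + 11/13·R4.
Reading off the reduced rows gives x_1 = 3, x_2 = 2, x_3 = 5/3, x_4 = 3.

x_1 = 3, x_2 = 2, x_3 = 5/3, x_4 = 3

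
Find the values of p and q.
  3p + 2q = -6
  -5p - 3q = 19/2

p = -1, q = -3/2

Row-reduce the augmented matrix:
R1 ← R1 / (3).
R2 ← R2 + 5·R1.
R2 ← R2 / (1/3).
R1 ← R1 − 2/3·R2.
Reading off the reduced rows gives p = -1, q = -3/2.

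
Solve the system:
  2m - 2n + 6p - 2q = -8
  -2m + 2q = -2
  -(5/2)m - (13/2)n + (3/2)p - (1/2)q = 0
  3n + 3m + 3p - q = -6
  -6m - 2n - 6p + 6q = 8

no solution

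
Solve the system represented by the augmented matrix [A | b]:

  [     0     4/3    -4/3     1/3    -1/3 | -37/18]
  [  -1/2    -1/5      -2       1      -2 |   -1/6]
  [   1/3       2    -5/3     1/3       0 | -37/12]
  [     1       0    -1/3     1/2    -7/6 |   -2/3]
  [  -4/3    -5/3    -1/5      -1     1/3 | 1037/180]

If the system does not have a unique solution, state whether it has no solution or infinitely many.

x_1 = 0, x_2 = -5/3, x_3 = -3/4, x_4 = -3, x_5 = -1/2

Row-reduce the augmented matrix:
Swap R1 and R2.
R1 ← R1 / (-1/2).
R3 ← R3 − 1/3·R1.
R4 ← R4 − 1·R1.
R5 ← R5 + 4/3·R1.
R2 ← R2 / (4/3).
R1 ← R1 − 2/5·R2.
R3 ← R3 − 28/15·R2.
R4 ← R4 + 2/5·R2.
R5 ← R5 + 17/15·R2.
R3 ← R3 / (-17/15).
R1 ← R1 − 22/5·R3.
R2 ← R2 + 1·R3.
R4 ← R4 + 71/15·R3.
R5 ← R5 − 4·R3.
R4 ← R4 / (19/51).
R1 ← R1 + 1/34·R4.
R2 ← R2 + 15/68·R4.
R3 ← R3 + 8/17·R4.
R5 ← R5 + 1531/1020·R4.
R5 ← R5 / (-983/228).
R1 ← R1 − 23/38·R5.
R2 ← R2 + 35/76·R5.
R3 ← R3 + 25/19·R5.
R4 ← R4 + 84/19·R5.
Reading off the reduced rows gives x_1 = 0, x_2 = -5/3, x_3 = -3/4, x_4 = -3, x_5 = -1/2.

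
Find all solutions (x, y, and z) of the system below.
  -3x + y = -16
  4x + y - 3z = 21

Row-reduce:
R1 ← R1 / (-3).
R2 ← R2 − 4·R1.
R2 ← R2 / (7/3).
R1 ← R1 + 1/3·R2.
Rank is 2 with 3 unknowns, leaving z free.

infinitely many solutions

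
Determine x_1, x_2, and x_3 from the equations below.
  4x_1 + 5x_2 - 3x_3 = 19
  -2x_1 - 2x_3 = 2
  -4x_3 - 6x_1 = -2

Row-reduce the augmented matrix:
R1 ← R1 / (4).
R2 ← R2 + 2·R1.
R3 ← R3 + 6·R1.
R2 ← R2 / (5/2).
R1 ← R1 − 5/4·R2.
R3 ← R3 − 15/2·R2.
R3 ← R3 / (2).
R1 ← R1 − 1·R3.
R2 ← R2 + 7/5·R3.
Reading off the reduced rows gives x_1 = 3, x_2 = -1, x_3 = -4.

x_1 = 3, x_2 = -1, x_3 = -4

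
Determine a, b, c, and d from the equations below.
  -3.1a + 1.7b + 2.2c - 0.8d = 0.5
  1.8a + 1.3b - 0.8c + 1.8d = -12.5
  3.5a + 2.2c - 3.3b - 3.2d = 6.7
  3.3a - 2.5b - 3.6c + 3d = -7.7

a = -2, b = -1, c = -4, d = -6

Row-reduce the augmented matrix:
R1 ← R1 / (-31/10).
R2 ← R2 − 9/5·R1.
R3 ← R3 − 7/2·R1.
R4 ← R4 − 33/10·R1.
R2 ← R2 / (709/310).
R1 ← R1 + 17/31·R2.
R3 ← R3 + 214/155·R2.
R4 ← R4 + 107/155·R2.
R3 ← R3 / (17626/3545).
R1 ← R1 + 422/709·R3.
R2 ← R2 − 148/709·R3.
R4 ← R4 + 3949/3545·R3.
R4 ← R4 / (79881/44065).
R1 ← R1 − 1618/8813·R4.
R2 ← R2 − 6366/8813·R4.
R3 ← R3 + 5844/8813·R4.
Reading off the reduced rows gives a = -2, b = -1, c = -4, d = -6.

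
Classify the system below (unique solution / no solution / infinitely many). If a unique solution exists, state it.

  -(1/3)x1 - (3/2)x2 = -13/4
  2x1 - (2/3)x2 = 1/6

x1 = 3/4, x2 = 2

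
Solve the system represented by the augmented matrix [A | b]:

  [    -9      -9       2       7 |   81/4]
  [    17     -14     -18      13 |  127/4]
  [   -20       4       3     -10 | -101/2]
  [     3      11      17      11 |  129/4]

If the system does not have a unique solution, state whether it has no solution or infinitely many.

x_1 = 2, x_2 = -3, x_3 = 3, x_4 = 3/4

Row-reduce the augmented matrix:
R1 ← R1 / (-9).
R2 ← R2 − 17·R1.
R3 ← R3 + 20·R1.
R4 ← R4 − 3·R1.
R2 ← R2 / (-31).
R1 ← R1 − 1·R2.
R3 ← R3 − 24·R2.
R4 ← R4 − 8·R2.
R3 ← R3 / (-3475/279).
R1 ← R1 + 190/279·R3.
R2 ← R2 − 128/279·R3.
R4 ← R4 − 3905/279·R3.
R4 ← R4 / (9866/695).
R1 ← R1 − 247/695·R4.
R2 ← R2 + 3612/3475·R4.
R3 ← R3 − 1466/3475·R4.
Reading off the reduced rows gives x_1 = 2, x_2 = -3, x_3 = 3, x_4 = 3/4.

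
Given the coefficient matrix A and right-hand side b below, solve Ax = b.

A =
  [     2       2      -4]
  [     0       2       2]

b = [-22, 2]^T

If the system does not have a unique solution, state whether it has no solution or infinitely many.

infinitely many solutions

Row-reduce:
R1 ← R1 / (2).
R2 ← R2 / (2).
R1 ← R1 − 1·R2.
Rank is 2 with 3 unknowns, leaving x_3 free.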